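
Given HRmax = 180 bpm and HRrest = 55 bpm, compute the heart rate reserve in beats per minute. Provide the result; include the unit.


Heart rate reserve = maximum HR minus resting HR
HRR = 180 - 55 = 125 bpm

125 bpm


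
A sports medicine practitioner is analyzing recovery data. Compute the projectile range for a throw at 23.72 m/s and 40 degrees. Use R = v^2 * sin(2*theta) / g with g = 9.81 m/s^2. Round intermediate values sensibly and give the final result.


Two times the angle = 80 degrees
sin(80) = 0.984808
R = 562.6384 * 0.984808 / 9.81 = 56.482 m

56.482 m


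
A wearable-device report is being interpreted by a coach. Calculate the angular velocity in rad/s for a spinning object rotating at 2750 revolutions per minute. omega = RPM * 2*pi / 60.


omega = RPM * 2*pi / 60
= 2750 * 6.28318531 / 60
= 287.979 rad/s

287.979 rad/s


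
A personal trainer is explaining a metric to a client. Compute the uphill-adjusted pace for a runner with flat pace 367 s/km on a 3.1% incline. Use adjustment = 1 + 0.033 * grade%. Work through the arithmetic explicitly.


Adjustment factor = 1 + 0.033 * 3.1 = 1.1023
Grade-adjusted pace = 367 * 1.1023 = 404.54 s/km

404.54 s/km


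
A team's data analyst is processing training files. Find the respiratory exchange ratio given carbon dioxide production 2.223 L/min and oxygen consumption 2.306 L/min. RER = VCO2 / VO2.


VCO2 = 2.223 L/min
VO2 = 2.306 L/min
RER = 2.223 / 2.306 = 0.964

0.964


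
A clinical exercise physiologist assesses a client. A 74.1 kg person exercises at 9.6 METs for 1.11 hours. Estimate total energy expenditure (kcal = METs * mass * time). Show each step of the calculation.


Energy = METs * mass(kg) * time(h)
= 9.6 * 74.1 * 1.11
= 789.61 kcal

789.61 kcal


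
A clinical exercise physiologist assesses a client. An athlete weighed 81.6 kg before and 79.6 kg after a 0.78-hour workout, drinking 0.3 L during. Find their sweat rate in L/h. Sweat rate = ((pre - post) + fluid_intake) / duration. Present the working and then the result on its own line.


Body mass change = 2.0 kg
Total sweat loss = 2.0 + 0.3 = 2.3 L
Rate = 2.3 / 0.78 = 2.949 L/h

2.949 L/h


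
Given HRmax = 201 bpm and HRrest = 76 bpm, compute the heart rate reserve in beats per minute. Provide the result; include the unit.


Heart rate reserve = maximum HR minus resting HR
HRR = 201 - 76 = 125 bpm

125 bpm


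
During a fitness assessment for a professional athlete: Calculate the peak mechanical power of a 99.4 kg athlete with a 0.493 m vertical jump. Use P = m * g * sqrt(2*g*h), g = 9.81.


First, sqrt(2gh) = sqrt(2 * 9.81 * 0.493)
= sqrt(9.67266) = 3.11009 m/s
Power = 99.4 * 9.81 * 3.11009 = 3032.69 W

3032.69 W


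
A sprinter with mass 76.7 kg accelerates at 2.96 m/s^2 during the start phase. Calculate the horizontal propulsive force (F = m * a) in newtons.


F = m * a
= 76.7 * 2.96
= 227.03 N

227.03 N


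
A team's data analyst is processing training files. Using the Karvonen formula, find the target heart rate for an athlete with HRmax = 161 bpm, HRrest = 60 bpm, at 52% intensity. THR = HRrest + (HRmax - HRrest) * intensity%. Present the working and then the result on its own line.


HRR = 161 - 60 = 101
THR = 60 + 101 * 0.52
= 60 + 52.52
= 112.52 bpm

112.52 bpm


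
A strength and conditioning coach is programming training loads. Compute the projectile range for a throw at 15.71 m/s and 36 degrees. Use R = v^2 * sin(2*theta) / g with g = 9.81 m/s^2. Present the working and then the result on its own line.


Two times the angle = 72 degrees
sin(72) = 0.951057
R = 246.8041 * 0.951057 / 9.81 = 23.927 m

23.927 m


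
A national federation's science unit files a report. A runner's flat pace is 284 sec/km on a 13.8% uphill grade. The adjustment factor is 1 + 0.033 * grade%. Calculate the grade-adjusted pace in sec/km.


Factor = 1 + 0.033 * 13.8 = 1.4554
Adjusted pace = 284 * 1.4554
= 413.33 sec/km

413.33 s/km


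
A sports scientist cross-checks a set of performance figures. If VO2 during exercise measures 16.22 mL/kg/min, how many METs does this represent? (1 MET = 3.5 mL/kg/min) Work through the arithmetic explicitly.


METs = VO2 / 3.5 = 16.22 / 3.5 = 4.63

4.63 METs


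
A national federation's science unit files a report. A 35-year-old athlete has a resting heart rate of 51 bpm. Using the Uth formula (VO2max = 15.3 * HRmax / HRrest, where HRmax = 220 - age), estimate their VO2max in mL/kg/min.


HRmax = 220 - 35 = 185 bpm
Ratio = HRmax / HRrest = 185 / 51 = 3.6275
VO2max = 15.3 * 3.6275 = 55.5 mL/kg/min

55.5 mL/kg/min


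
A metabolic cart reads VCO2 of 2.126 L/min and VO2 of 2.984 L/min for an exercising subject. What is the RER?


RER = VCO2 / VO2 = 2.126 / 2.984 = 0.7125

0.7125


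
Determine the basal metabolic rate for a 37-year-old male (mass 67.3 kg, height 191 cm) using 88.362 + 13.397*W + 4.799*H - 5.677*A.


BMR = 88.362 + 13.397*67.3 + 4.799*191 - 5.677*37
= 1696.54 kcal/day

1696.54 kcal/day


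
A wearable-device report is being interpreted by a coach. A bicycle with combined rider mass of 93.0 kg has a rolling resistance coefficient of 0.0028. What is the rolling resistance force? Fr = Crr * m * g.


Fr = 0.0028 * 93.0 * 9.81
= 0.2604 * 9.81
= 2.555 N

2.555 N


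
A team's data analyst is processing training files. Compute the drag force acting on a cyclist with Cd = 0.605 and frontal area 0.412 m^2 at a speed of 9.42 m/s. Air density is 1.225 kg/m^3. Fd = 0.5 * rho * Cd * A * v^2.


Step 1: v^2 = 88.7364
Step 2: Fd = 0.5 * 1.225 * 0.605 * 0.412 * 88.7364
= 13.548 N

13.548 N


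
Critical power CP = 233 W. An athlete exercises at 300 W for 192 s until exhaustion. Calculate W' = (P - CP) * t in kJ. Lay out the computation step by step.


P - CP = 300 - 233 = 67 W
W' = 67 * 192 = 12864 J
= 12864 / 1000 = 12.864 kJ

12.864 kJ


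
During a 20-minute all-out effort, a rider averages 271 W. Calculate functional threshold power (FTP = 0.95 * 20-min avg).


FTP = 0.95 * 271
= 257.45 W

257.45 W


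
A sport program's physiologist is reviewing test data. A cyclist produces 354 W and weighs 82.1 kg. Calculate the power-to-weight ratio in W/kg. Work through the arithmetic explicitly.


P/W = power / mass
= 354 / 82.1
= 4.312 W/kg

4.312 W/kg


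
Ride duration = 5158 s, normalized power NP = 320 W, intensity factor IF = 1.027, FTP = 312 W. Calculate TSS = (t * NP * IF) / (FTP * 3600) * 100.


Numerator = 5158 * 320 * 1.027 = 1695125.12
Denominator = 312 * 3600 = 1123200
TSS = 1695125.12 / 1123200 * 100
= 150.92

150.92 TSS


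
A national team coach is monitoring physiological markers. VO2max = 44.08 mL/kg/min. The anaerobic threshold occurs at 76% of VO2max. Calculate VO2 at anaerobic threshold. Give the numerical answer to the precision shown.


AT fraction = 76 / 100 = 0.76
AT VO2 = 44.08 * 0.76
= 33.5 mL/kg/min

33.5 mL/kg/min


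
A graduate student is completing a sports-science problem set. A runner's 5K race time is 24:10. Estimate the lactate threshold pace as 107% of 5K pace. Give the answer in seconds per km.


Total race time = 24*60 + 10 = 1450 seconds
5K pace = 1450 / 5 = 290.0 sec/km
LT pace = 290.0 * 1.07 = 310.3 sec/km

310.3 s/km


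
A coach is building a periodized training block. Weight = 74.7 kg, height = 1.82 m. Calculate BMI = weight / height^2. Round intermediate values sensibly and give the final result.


height^2 = 1.82^2 = 3.3124
BMI = 74.7 / 3.3124 = 22.55 kg/m^2

22.55 kg/m^2


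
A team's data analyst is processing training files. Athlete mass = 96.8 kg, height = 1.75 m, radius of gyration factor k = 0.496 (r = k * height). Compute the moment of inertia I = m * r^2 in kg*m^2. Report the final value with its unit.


r = k * height = 0.496 * 1.75 = 0.868 m
r^2 = 0.868^2 = 0.753424
I = 96.8 * 0.753424 = 72.931 kg*m^2

72.931 kg*m^2


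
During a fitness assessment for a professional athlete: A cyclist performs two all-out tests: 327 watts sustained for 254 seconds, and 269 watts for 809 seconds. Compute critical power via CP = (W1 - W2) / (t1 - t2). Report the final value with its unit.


W1 = P1 * t1 = 327 * 254 = 83058 J
W2 = P2 * t2 = 269 * 809 = 217621 J
CP = (83058 - 217621) / (254 - 809)
= 242.46 W

242.46 W


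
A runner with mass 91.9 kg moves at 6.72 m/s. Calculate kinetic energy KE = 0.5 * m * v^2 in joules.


v^2 = 6.72^2 = 45.1584
KE = 0.5 * 91.9 * 45.1584
= 2075.03 J

2075.03 J


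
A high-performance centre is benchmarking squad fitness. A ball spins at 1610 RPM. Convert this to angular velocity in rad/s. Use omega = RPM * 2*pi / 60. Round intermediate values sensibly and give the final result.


omega = 1610 * 2 * pi / 60
= 1610 * 6.28318531 / 60
= 10115.928 / 60
= 168.599 rad/s

168.599 rad/s


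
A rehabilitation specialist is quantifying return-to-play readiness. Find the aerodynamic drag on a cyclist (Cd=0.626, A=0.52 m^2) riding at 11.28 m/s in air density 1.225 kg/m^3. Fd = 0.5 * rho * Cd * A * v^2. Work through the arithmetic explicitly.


Fd = 0.5 * 1.225 * 0.626 * 0.52 * 11.28^2
= 0.5 * 1.225 * 0.626 * 0.52 * 127.2384
= 25.369 N

25.369 N


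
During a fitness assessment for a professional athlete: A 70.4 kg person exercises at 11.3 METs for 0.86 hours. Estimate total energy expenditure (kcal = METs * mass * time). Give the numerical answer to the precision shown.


Energy = METs * mass(kg) * time(h)
= 11.3 * 70.4 * 0.86
= 684.15 kcal

684.15 kcal


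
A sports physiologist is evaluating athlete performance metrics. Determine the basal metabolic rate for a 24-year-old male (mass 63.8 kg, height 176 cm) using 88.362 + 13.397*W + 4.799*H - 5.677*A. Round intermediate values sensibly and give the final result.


BMR = 88.362 + 13.397*63.8 + 4.799*176 - 5.677*24
= 1651.47 kcal/day

1651.47 kcal/day


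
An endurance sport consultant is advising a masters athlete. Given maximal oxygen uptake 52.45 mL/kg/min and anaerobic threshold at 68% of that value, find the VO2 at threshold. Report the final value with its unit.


Percentage as decimal = 0.68
VO2 at AT = 52.45 * 0.68 = 35.67 mL/kg/min

35.67 mL/kg/min


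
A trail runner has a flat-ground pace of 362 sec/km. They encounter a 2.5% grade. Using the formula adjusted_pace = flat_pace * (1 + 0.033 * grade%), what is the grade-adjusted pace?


Grade factor = 1 + 0.033 * 2.5 = 1.0825
Adjusted = 362 * 1.0825 = 391.87 sec/km

391.87 s/km


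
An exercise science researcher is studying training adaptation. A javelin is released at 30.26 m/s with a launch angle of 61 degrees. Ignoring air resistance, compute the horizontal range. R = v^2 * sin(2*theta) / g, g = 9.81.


Launch speed squared = 915.6676
sin(2 * 61 deg) = 0.848048
Range = 915.6676 * 0.848048 / 9.81
= 79.157 m

79.157 m


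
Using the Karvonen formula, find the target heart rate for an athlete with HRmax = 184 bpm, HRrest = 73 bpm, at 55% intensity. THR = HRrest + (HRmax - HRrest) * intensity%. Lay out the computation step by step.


HRR = 184 - 73 = 111
THR = 73 + 111 * 0.55
= 73 + 61.05
= 134.05 bpm

134.05 bpm


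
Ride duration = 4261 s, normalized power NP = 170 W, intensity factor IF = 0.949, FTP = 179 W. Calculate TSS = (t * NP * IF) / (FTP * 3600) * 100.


Numerator = 4261 * 170 * 0.949 = 687427.13
Denominator = 179 * 3600 = 644400
TSS = 687427.13 / 644400 * 100
= 106.68

106.68 TSS


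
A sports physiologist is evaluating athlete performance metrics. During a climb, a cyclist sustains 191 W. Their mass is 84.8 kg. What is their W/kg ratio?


Power-to-weight = 191 W / 84.8 kg
= 2.252 W/kg

2.252 W/kg


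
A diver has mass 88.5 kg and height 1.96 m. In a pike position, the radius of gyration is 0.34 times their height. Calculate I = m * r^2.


r = 0.34 * 1.96 = 0.6664 m
I = m * r^2 = 88.5 * 0.444089 = 39.302 kg*m^2

39.302 kg*m^2


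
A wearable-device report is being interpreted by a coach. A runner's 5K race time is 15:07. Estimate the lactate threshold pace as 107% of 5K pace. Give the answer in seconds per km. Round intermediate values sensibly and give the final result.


Total race time = 15*60 + 7 = 907 seconds
5K pace = 907 / 5 = 181.4 sec/km
LT pace = 181.4 * 1.07 = 194.1 sec/km

194.1 s/km


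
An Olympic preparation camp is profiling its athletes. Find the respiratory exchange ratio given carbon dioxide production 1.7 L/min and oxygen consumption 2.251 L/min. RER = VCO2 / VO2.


VCO2 = 1.7 L/min
VO2 = 2.251 L/min
RER = 1.7 / 2.251 = 0.7552

0.7552


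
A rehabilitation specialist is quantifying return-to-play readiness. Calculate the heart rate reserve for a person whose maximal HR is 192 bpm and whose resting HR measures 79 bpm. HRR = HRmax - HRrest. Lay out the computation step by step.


HRmax = 192 bpm
HRrest = 79 bpm
HRR = 192 - 79 = 113 bpm

113 bpm


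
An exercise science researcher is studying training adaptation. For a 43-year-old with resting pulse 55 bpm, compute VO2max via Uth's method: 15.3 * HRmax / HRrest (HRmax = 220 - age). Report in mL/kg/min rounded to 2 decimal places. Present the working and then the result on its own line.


Step 1: HRmax = 220 - 43 = 177 bpm
Step 2: Ratio = 177 / 55 = 3.2182
Step 3: VO2max = 15.3 * 3.2182 = 49.24 mL/kg/min

49.24 mL/kg/min


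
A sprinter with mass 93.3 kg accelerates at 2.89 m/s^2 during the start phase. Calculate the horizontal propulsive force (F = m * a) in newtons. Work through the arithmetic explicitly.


F = m * a
= 93.3 * 2.89
= 269.64 N

269.64 N


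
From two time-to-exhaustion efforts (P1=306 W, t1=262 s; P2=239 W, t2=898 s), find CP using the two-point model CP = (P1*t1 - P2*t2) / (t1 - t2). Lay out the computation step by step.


Work in trial 1 = 80172 J
Work in trial 2 = 214622 J
Delta work = -134450 J
Delta time = -636 s
CP = -134450 / -636 = 211.4 W

211.4 W


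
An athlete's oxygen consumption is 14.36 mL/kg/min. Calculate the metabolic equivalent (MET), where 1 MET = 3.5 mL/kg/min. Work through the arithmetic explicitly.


MET = VO2 / 3.5
= 14.36 / 3.5
= 4.1 METs

4.1 METs


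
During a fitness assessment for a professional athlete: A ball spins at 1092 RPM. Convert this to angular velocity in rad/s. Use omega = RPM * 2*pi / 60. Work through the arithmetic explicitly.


omega = 1092 * 2 * pi / 60
= 1092 * 6.28318531 / 60
= 6861.238 / 60
= 114.354 rad/s

114.354 rad/s


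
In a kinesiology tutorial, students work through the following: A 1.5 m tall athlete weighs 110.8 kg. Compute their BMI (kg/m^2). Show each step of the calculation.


height^2 = 2.25 m^2
BMI = 110.8 / 2.25 = 49.24 kg/m^2

49.24 kg/m^2


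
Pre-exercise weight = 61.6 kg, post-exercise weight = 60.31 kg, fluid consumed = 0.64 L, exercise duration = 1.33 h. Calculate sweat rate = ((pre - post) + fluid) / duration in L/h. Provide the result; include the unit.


Weight loss = 61.6 - 60.31 = 1.29 kg (approx L)
Total sweat = 1.29 + 0.64 = 1.93 L
Sweat rate = 1.93 / 1.33 = 1.451 L/h

1.451 L/h


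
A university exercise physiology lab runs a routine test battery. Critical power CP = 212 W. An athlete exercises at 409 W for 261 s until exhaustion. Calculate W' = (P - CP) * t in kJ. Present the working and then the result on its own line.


P - CP = 409 - 212 = 197 W
W' = 197 * 261 = 51417 J
= 51417 / 1000 = 51.417 kJ

51.417 kJ


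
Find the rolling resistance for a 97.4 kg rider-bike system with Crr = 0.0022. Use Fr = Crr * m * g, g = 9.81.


m * g = 97.4 * 9.81 = 955.494 N
Fr = 0.0022 * 955.494 = 2.102 N

2.102 N


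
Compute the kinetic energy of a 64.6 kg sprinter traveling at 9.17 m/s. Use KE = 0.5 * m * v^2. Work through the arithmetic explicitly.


Velocity squared = 84.0889
KE = 0.5 * 64.6 * 84.0889 = 2716.07 J

2716.07 J


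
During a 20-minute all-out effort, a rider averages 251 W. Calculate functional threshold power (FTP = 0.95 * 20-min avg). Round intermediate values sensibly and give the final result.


FTP = 0.95 * 251
= 238.45 W

238.45 W


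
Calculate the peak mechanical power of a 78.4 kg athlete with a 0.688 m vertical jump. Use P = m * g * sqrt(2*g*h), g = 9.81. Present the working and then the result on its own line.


First, sqrt(2gh) = sqrt(2 * 9.81 * 0.688)
= sqrt(13.49856) = 3.674039 m/s
Power = 78.4 * 9.81 * 3.674039 = 2825.72 W

2825.72 W


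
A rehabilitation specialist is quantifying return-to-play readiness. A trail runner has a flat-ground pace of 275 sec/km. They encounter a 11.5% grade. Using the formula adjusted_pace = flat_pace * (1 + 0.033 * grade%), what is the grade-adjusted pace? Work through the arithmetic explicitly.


Grade factor = 1 + 0.033 * 11.5 = 1.3795
Adjusted = 275 * 1.3795 = 379.36 sec/km

379.36 s/km


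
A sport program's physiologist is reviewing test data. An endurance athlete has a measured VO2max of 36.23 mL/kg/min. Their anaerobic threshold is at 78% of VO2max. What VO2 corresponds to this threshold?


Anaerobic threshold VO2 = VO2max * 78%
= 36.23 * 0.78
= 28.26 mL/kg/min

28.26 mL/kg/min


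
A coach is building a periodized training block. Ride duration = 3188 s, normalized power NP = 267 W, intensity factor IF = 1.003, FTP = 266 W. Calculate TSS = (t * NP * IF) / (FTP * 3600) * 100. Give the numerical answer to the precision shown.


Numerator = 3188 * 267 * 1.003 = 853749.588
Denominator = 266 * 3600 = 957600
TSS = 853749.588 / 957600 * 100
= 89.16

89.16 TSS


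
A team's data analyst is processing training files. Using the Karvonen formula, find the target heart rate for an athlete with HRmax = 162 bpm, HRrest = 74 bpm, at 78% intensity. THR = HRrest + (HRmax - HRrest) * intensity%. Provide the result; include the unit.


HRR = 162 - 74 = 88
THR = 74 + 88 * 0.78
= 74 + 68.64
= 142.64 bpm

142.64 bpm


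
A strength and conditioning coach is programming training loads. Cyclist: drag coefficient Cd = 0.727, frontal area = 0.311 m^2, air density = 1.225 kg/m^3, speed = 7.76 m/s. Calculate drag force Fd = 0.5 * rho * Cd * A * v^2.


v^2 = 7.76^2 = 60.2176
Fd = 0.5 * 1.225 * 0.727 * 0.311 * 60.2176
= 8.339 N

8.339 N


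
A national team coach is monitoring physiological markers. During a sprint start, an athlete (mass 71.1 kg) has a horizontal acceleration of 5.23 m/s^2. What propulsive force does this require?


Propulsive force = mass * acceleration
= 71.1 kg * 5.23 m/s^2
= 371.85 N

371.85 N


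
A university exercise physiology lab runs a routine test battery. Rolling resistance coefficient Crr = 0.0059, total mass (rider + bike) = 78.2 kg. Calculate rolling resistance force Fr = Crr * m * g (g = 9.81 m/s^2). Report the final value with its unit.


Fr = Crr * m * g
= 0.0059 * 78.2 * 9.81
= 4.526 N

4.526 N


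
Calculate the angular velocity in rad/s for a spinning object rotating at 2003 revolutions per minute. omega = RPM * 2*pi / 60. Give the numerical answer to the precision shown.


omega = RPM * 2*pi / 60
= 2003 * 6.28318531 / 60
= 209.754 rad/s

209.754 rad/s


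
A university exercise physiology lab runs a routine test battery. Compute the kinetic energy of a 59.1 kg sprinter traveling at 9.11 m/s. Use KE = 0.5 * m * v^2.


Velocity squared = 82.9921
KE = 0.5 * 59.1 * 82.9921 = 2452.42 J

2452.42 J


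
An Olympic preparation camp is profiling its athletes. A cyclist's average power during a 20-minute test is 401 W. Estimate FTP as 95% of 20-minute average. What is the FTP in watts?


FTP = 20-min power * 0.95
= 401 * 0.95
= 380.95 W

380.95 W


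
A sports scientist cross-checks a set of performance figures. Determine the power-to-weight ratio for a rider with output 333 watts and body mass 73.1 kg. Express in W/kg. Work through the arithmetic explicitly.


P/W = 333 / 73.1 = 4.555 W/kg

4.555 W/kg


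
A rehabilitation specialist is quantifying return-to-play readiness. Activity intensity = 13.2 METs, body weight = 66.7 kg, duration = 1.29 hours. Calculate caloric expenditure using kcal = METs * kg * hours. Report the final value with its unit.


kcal = 13.2 * 66.7 * 1.29
= 880.44 * 1.29
= 1135.77 kcal

1135.77 kcal


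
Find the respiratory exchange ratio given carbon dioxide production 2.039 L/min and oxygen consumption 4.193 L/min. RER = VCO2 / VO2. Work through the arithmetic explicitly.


VCO2 = 2.039 L/min
VO2 = 4.193 L/min
RER = 2.039 / 4.193 = 0.4863

0.4863


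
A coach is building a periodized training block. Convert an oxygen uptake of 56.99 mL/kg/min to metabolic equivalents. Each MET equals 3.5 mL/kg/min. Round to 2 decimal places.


One MET = 3.5 mL/kg/min
Number of METs = 56.99 / 3.5
= 16.28 METs

16.28 METs


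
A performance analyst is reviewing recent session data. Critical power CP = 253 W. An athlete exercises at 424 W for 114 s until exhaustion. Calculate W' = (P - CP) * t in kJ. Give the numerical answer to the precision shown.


P - CP = 424 - 253 = 171 W
W' = 171 * 114 = 19494 J
= 19494 / 1000 = 19.494 kJ

19.494 kJ


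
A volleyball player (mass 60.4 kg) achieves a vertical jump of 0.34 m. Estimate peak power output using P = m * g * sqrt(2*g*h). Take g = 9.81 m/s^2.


2 * g * h = 2 * 9.81 * 0.34 = 6.6708
sqrt(6.6708) = 2.582789 m/s
P = 60.4 * 9.81 * 2.582789 = 1530.36 W

1530.36 W


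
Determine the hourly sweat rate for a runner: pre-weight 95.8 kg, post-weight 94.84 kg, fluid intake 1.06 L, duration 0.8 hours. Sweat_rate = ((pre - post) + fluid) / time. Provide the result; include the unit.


Mass lost = 95.8 - 94.84 = 0.96 kg
Add fluid consumed: 0.96 + 1.06 = 2.02 L total sweat
Sweat rate = 2.02 / 0.8 = 2.525 L/h

2.525 L/h


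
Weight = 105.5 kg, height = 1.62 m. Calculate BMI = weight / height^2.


height^2 = 1.62^2 = 2.6244
BMI = 105.5 / 2.6244 = 40.2 kg/m^2

40.2 kg/m^2


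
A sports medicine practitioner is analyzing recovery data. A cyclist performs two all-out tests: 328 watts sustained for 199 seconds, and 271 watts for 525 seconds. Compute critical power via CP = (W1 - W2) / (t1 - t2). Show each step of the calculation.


W1 = P1 * t1 = 328 * 199 = 65272 J
W2 = P2 * t2 = 271 * 525 = 142275 J
CP = (65272 - 142275) / (199 - 525)
= 236.21 W

236.21 W


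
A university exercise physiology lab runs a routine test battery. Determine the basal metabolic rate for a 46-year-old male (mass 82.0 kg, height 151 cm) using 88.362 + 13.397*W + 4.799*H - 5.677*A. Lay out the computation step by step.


BMR = 88.362 + 13.397*82.0 + 4.799*151 - 5.677*46
= 1650.42 kcal/day

1650.42 kcal/day


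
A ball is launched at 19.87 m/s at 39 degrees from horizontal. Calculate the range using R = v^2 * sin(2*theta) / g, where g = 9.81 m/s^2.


sin(2 * 39) = sin(78) = 0.978148
v^2 = 19.87^2 = 394.8169
R = 394.8169 * 0.978148 / 9.81
= 39.367 m

39.367 m


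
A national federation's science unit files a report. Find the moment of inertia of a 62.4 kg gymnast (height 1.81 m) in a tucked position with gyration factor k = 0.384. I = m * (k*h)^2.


Radius of gyration = 0.384 * 1.81 = 0.69504 m
I = 62.4 * 0.69504^2
= 62.4 * 0.483081
= 30.144 kg*m^2

30.144 kg*m^2


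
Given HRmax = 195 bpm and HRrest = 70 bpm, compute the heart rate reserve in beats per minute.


Heart rate reserve = maximum HR minus resting HR
HRR = 195 - 70 = 125 bpm

125 bpm


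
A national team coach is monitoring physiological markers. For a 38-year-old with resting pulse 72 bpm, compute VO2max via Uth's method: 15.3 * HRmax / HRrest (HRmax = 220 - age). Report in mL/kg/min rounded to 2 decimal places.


Step 1: HRmax = 220 - 38 = 182 bpm
Step 2: Ratio = 182 / 72 = 2.5278
Step 3: VO2max = 15.3 * 2.5278 = 38.68 mL/kg/min

38.68 mL/kg/min


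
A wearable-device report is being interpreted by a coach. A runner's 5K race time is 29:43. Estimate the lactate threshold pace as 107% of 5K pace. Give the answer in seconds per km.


Total race time = 29*60 + 43 = 1783 seconds
5K pace = 1783 / 5 = 356.6 sec/km
LT pace = 356.6 * 1.07 = 381.56 sec/km

381.56 s/km


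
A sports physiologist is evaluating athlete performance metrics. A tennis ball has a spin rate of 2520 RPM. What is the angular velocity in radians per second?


Convert RPM to rad/s: multiply by 2*pi and divide by 60
omega = 2520 * 2 * pi / 60
= 263.894 rad/s

263.894 rad/s


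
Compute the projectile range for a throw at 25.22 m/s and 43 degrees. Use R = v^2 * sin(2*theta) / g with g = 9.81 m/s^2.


Two times the angle = 86 degrees
sin(86) = 0.997564
R = 636.0484 * 0.997564 / 9.81 = 64.679 m

64.679 m


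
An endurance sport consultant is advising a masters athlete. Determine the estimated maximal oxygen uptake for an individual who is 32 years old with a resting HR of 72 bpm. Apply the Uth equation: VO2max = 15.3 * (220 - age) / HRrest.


HRmax = 220 - 32 = 188
VO2max = 15.3 * (188 / 72)
= 15.3 * 2.6111
= 39.95 mL/kg/min

39.95 mL/kg/min


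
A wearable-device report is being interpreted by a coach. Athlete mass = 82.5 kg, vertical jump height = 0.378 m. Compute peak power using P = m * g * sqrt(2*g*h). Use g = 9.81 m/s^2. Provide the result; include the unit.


sqrt(2 * 9.81 * 0.378) = sqrt(7.41636) = 2.723299 m/s
P = 82.5 * 9.81 * 2.723299
= 2204.03 W

2204.03 W


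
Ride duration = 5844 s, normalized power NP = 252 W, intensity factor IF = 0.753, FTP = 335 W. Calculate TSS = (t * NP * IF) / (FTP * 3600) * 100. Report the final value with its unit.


Numerator = 5844 * 252 * 0.753 = 1108934.064
Denominator = 335 * 3600 = 1206000
TSS = 1108934.064 / 1206000 * 100
= 91.95

91.95 TSS


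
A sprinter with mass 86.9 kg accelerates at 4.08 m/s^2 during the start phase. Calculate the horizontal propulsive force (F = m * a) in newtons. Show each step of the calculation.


F = m * a
= 86.9 * 4.08
= 354.55 N

354.55 N


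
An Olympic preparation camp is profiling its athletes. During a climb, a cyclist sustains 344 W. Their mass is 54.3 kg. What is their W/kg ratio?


Power-to-weight = 344 W / 54.3 kg
= 6.335 W/kg

6.335 W/kg


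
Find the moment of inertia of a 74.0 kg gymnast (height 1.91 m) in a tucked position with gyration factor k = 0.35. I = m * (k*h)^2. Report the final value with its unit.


Radius of gyration = 0.35 * 1.91 = 0.6685 m
I = 74.0 * 0.6685^2
= 74.0 * 0.446892
= 33.07 kg*m^2

33.07 kg*m^2


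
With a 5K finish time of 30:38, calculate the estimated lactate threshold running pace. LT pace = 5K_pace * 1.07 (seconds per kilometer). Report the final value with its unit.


Race duration = 1838 s for 5 km
Average pace = 1838 / 5 = 367.6 s/km
LT pace = 367.6 * 1.07
= 393.33 s/km

393.33 s/km


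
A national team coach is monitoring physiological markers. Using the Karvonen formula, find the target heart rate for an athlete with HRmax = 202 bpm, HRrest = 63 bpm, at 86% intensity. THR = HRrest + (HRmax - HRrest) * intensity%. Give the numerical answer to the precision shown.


HRR = 202 - 63 = 139
THR = 63 + 139 * 0.86
= 63 + 119.54
= 182.54 bpm

182.54 bpm


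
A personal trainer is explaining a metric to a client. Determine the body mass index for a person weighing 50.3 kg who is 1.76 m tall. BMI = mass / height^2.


BMI = mass / height^2
= 50.3 / 1.76^2
= 50.3 / 3.0976
= 16.24 kg/m^2

16.24 kg/m^2


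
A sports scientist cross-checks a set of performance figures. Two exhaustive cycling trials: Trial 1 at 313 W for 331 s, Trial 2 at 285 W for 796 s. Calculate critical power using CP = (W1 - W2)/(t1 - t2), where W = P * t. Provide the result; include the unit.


W1 = 313 * 331 = 103603 J
W2 = 285 * 796 = 226860 J
CP = (103603 - 226860) / (331 - 796)
= -123257 / -465
= 265.07 W

265.07 W


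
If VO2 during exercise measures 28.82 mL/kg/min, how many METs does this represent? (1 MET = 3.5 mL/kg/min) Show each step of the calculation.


METs = VO2 / 3.5 = 28.82 / 3.5 = 8.23

8.23 METs


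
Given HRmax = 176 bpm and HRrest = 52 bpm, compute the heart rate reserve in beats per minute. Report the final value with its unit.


Heart rate reserve = maximum HR minus resting HR
HRR = 176 - 52 = 124 bpm

124 bpm


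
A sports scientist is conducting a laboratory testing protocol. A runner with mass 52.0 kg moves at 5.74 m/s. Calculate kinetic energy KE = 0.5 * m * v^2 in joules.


v^2 = 5.74^2 = 32.9476
KE = 0.5 * 52.0 * 32.9476
= 856.64 J

856.64 J


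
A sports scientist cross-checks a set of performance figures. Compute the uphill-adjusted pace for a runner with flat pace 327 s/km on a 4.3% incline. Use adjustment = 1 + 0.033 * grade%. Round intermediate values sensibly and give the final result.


Adjustment factor = 1 + 0.033 * 4.3 = 1.1419
Grade-adjusted pace = 327 * 1.1419 = 373.4 s/km

373.4 s/km


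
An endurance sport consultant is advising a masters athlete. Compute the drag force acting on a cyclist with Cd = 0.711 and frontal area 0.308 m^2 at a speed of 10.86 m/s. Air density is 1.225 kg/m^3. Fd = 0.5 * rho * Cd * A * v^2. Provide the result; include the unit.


Step 1: v^2 = 117.9396
Step 2: Fd = 0.5 * 1.225 * 0.711 * 0.308 * 117.9396
= 15.819 N

15.819 N


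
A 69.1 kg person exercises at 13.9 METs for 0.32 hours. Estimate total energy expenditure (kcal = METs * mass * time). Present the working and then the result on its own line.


Energy = METs * mass(kg) * time(h)
= 13.9 * 69.1 * 0.32
= 307.36 kcal

307.36 kcal


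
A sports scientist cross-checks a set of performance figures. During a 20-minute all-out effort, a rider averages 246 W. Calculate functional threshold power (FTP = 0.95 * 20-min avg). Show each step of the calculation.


FTP = 0.95 * 246
= 233.7 W

233.7 W


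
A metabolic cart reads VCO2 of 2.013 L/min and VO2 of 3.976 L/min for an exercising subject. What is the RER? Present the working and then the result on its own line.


RER = VCO2 / VO2 = 2.013 / 3.976 = 0.5063

0.5063


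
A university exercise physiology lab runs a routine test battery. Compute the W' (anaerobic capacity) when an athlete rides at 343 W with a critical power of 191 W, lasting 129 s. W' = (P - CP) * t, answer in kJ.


Above-CP power = 152 W
Duration = 129 s
W' = 152 * 129 = 19608 J
Convert: 19608 / 1000 = 19.608 kJ

19.608 kJ


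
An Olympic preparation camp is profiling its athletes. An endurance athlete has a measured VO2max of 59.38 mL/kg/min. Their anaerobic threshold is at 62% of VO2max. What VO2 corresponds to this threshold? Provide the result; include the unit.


Anaerobic threshold VO2 = VO2max * 62%
= 59.38 * 0.62
= 36.82 mL/kg/min

36.82 mL/kg/min


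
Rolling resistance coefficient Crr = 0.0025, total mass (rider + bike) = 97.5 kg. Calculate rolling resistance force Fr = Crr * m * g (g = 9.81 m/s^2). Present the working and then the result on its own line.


Fr = Crr * m * g
= 0.0025 * 97.5 * 9.81
= 2.391 N

2.391 N


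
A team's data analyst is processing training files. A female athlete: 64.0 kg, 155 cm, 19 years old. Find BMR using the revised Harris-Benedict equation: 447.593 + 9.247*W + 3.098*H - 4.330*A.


Intercept = 447.593
Weight contribution = 9.247 * 64.0 = 591.808
Height contribution = 3.098 * 155 = 480.19
Age contribution = 4.33 * 19 = 82.27
BMR = 447.593 + 591.808 + 480.19 - 82.27
= 1437.32 kcal/day

1437.32 kcal/day


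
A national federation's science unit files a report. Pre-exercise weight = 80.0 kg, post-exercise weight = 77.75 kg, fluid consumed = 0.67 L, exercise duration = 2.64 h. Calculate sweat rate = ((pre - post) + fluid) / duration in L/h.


Weight loss = 80.0 - 77.75 = 2.25 kg (approx L)
Total sweat = 2.25 + 0.67 = 2.92 L
Sweat rate = 2.92 / 2.64 = 1.106 L/h

1.106 L/h


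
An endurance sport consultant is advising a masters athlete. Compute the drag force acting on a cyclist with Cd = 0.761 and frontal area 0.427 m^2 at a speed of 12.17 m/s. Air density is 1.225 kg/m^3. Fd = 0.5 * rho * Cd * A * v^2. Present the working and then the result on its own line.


Step 1: v^2 = 148.1089
Step 2: Fd = 0.5 * 1.225 * 0.761 * 0.427 * 148.1089
= 29.478 N

29.478 N


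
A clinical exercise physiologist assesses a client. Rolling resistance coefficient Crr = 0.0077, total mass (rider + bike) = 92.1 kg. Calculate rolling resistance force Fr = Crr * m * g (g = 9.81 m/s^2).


Fr = Crr * m * g
= 0.0077 * 92.1 * 9.81
= 6.957 N

6.957 N


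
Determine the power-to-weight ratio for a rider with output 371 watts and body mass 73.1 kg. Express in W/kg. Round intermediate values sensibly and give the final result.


P/W = 371 / 73.1 = 5.075 W/kg

5.075 W/kg


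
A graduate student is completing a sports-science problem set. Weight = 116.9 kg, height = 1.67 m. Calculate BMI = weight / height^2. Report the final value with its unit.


height^2 = 1.67^2 = 2.7889
BMI = 116.9 / 2.7889 = 41.92 kg/m^2

41.92 kg/m^2


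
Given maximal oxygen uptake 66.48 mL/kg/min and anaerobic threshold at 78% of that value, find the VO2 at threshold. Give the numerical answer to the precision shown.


Percentage as decimal = 0.78
VO2 at AT = 66.48 * 0.78 = 51.85 mL/kg/min

51.85 mL/kg/min


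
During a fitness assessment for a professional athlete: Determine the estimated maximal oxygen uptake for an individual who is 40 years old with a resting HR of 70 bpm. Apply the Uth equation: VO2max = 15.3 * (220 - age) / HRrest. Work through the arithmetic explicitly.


HRmax = 220 - 40 = 180
VO2max = 15.3 * (180 / 70)
= 15.3 * 2.5714
= 39.34 mL/kg/min

39.34 mL/kg/min


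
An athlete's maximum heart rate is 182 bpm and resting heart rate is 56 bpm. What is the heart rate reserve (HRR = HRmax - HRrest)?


HRR = HRmax - HRrest
= 182 - 56
= 126 bpm

126 bpm


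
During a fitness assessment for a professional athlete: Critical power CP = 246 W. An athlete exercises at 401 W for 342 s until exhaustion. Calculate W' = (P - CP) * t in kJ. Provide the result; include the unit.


P - CP = 401 - 246 = 155 W
W' = 155 * 342 = 53010 J
= 53010 / 1000 = 53.01 kJ

53.01 kJ


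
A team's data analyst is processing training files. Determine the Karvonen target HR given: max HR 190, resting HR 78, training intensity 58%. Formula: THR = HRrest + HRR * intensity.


HRR = HRmax - HRrest = 190 - 78 = 112
THR = 78 + 112 * 0.58
= 142.96 bpm

142.96 bpm


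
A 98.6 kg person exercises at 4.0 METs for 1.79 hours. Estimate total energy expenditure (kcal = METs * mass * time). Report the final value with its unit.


Energy = METs * mass(kg) * time(h)
= 4.0 * 98.6 * 1.79
= 705.98 kcal

705.98 kcal


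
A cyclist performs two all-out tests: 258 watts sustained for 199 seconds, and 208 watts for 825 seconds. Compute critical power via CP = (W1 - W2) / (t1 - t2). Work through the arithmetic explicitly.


W1 = P1 * t1 = 258 * 199 = 51342 J
W2 = P2 * t2 = 208 * 825 = 171600 J
CP = (51342 - 171600) / (199 - 825)
= 192.11 W

192.11 W


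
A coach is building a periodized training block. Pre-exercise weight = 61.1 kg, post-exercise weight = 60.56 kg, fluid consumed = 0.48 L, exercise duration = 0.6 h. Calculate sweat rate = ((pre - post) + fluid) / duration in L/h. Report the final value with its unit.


Weight loss = 61.1 - 60.56 = 0.54 kg (approx L)
Total sweat = 0.54 + 0.48 = 1.02 L
Sweat rate = 1.02 / 0.6 = 1.7 L/h

1.7 L/h


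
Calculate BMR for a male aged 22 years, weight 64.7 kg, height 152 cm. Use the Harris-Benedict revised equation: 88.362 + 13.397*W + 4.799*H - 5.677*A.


Substituting values:
W term = 13.397 * 64.7 = 866.7859
H term = 4.799 * 152 = 729.448
A term = 5.677 * 22 = 124.894
BMR = 1559.7 kcal/day

1559.7 kcal/day


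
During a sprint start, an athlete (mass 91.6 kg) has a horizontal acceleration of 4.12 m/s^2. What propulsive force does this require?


Propulsive force = mass * acceleration
= 91.6 kg * 4.12 m/s^2
= 377.39 N

377.39 N


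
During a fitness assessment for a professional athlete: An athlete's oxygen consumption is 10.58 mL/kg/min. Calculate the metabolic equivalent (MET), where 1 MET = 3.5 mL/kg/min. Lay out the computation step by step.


MET = VO2 / 3.5
= 10.58 / 3.5
= 3.02 METs

3.02 METs


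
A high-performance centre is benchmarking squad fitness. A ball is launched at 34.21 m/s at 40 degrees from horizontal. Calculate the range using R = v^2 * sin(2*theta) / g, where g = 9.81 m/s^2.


sin(2 * 40) = sin(80) = 0.984808
v^2 = 34.21^2 = 1170.3241
R = 1170.3241 * 0.984808 / 9.81
= 117.487 m

117.487 m


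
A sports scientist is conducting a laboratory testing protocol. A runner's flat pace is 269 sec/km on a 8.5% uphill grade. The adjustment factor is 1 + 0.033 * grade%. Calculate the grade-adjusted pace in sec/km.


Factor = 1 + 0.033 * 8.5 = 1.2805
Adjusted pace = 269 * 1.2805
= 344.45 sec/km

344.45 s/km


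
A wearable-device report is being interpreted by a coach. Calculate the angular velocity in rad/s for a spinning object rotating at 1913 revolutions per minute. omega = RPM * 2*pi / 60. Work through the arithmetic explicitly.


omega = RPM * 2*pi / 60
= 1913 * 6.28318531 / 60
= 200.329 rad/s

200.329 rad/s


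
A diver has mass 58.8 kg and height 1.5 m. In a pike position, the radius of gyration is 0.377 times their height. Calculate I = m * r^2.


r = 0.377 * 1.5 = 0.5655 m
I = m * r^2 = 58.8 * 0.31979 = 18.804 kg*m^2

18.804 kg*m^2


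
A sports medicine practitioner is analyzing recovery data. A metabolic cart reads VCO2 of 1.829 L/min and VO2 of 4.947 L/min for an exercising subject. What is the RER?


RER = VCO2 / VO2 = 1.829 / 4.947 = 0.3697

0.3697


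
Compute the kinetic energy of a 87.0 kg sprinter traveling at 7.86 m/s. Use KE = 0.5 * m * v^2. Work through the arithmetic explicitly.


Velocity squared = 61.7796
KE = 0.5 * 87.0 * 61.7796 = 2687.41 J

2687.41 J


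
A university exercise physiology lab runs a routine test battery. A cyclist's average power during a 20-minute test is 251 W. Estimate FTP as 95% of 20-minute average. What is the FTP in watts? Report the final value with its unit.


FTP = 20-min power * 0.95
= 251 * 0.95
= 238.45 W

238.45 W


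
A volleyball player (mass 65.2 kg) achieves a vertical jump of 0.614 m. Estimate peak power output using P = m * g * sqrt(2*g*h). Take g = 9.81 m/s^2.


2 * g * h = 2 * 9.81 * 0.614 = 12.04668
sqrt(12.04668) = 3.470833 m/s
P = 65.2 * 9.81 * 3.470833 = 2219.99 W

2219.99 W


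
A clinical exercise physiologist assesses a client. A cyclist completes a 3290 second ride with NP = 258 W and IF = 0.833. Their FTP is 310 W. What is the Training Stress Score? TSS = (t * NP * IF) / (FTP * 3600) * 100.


t * NP * IF = 3290 * 258 * 0.833 = 707067.06
FTP * 3600 = 1116000
TSS = (707067.06 / 1116000) * 100 = 63.36

63.36 TSS


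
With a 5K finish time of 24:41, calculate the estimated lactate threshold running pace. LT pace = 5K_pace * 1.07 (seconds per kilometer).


Race duration = 1481 s for 5 km
Average pace = 1481 / 5 = 296.2 s/km
LT pace = 296.2 * 1.07
= 316.93 s/km

316.93 s/km


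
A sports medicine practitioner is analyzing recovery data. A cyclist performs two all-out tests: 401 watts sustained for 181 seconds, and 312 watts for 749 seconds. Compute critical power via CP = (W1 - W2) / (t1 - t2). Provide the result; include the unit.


W1 = P1 * t1 = 401 * 181 = 72581 J
W2 = P2 * t2 = 312 * 749 = 233688 J
CP = (72581 - 233688) / (181 - 749)
= 283.64 W

283.64 W


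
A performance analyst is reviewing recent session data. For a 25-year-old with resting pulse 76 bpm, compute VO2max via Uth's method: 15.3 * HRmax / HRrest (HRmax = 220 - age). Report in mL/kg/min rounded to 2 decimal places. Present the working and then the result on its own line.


Step 1: HRmax = 220 - 25 = 195 bpm
Step 2: Ratio = 195 / 76 = 2.5658
Step 3: VO2max = 15.3 * 2.5658 = 39.26 mL/kg/min

39.26 mL/kg/min


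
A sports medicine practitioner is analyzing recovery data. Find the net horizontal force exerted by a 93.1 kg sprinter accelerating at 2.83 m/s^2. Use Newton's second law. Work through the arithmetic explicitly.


Newton's second law: F = m * a
F = 93.1 * 2.83 = 263.47 N

263.47 N


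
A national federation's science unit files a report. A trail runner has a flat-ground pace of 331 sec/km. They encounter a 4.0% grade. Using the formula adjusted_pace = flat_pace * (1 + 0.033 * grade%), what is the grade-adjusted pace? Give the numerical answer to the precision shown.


Grade factor = 1 + 0.033 * 4.0 = 1.132
Adjusted = 331 * 1.132 = 374.69 sec/km

374.69 s/km
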